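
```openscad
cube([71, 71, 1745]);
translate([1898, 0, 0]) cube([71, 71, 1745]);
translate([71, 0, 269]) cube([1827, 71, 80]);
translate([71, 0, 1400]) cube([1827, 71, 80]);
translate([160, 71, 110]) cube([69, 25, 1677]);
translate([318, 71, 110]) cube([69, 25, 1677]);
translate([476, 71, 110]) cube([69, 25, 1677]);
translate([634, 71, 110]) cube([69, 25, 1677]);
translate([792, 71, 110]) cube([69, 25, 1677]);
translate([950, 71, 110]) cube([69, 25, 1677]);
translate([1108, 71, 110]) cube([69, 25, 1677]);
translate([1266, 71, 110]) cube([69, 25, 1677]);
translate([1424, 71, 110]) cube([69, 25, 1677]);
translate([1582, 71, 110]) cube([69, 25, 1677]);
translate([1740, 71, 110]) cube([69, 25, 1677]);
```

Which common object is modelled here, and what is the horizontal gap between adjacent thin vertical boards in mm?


A fence section. The picket gap is 89 mm.

Two posts, two rails, 11 pickets — a fence section. Span 1827 mm holds 11 pickets of 69 mm with 12 equal gaps: ⌊(1827 − 11·69) / 12⌋ = 89 mm.


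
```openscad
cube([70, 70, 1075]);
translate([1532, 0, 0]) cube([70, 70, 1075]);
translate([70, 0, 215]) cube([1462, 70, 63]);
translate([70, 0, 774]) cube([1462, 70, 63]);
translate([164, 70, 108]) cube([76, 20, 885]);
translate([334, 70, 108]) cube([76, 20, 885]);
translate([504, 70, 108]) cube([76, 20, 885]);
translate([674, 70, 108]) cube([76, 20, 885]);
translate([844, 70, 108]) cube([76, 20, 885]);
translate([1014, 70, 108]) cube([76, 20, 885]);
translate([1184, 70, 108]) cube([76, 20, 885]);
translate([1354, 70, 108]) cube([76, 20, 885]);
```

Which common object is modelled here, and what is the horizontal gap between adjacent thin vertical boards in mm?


A fence section. The picket gap is 94 mm.

Two posts, two rails, 8 pickets — a fence section. Span 1462 mm holds 8 pickets of 76 mm with 9 equal gaps: ⌊(1462 − 8·76) / 9⌋ = 94 mm.


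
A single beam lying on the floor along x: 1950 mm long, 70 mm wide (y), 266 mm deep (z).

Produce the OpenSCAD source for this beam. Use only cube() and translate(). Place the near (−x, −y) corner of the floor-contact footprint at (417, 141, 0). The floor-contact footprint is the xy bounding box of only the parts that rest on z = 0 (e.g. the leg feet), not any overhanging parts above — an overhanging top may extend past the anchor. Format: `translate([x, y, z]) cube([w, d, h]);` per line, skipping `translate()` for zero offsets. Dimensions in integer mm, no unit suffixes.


translate([417, 141, 0]) cube([1950, 70, 266]);


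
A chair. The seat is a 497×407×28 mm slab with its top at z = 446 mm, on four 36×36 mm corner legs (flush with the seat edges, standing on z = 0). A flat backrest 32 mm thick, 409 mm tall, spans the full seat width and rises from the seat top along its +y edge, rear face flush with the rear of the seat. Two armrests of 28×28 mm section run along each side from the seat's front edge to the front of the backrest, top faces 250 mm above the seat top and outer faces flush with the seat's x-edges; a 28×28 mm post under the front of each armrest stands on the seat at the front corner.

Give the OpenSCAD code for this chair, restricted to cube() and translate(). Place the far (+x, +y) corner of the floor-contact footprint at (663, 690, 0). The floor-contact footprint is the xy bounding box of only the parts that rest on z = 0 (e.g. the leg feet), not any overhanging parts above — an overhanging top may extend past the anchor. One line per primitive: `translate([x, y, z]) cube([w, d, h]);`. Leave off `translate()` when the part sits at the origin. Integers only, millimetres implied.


// leg_h = 446 - 28 = 418
// arm post h = 250 - 28 = 222
translate([166, 283, 418]) cube([497, 407, 28]);
translate([166, 283, 0]) cube([36, 36, 418]);
translate([627, 283, 0]) cube([36, 36, 418]);
translate([166, 654, 0]) cube([36, 36, 418]);
translate([627, 654, 0]) cube([36, 36, 418]);
translate([166, 658, 446]) cube([497, 32, 409]);
translate([166, 283, 668]) cube([28, 375, 28]);
translate([635, 283, 668]) cube([28, 375, 28]);
translate([166, 283, 446]) cube([28, 28, 222]);
translate([635, 283, 446]) cube([28, 28, 222]);


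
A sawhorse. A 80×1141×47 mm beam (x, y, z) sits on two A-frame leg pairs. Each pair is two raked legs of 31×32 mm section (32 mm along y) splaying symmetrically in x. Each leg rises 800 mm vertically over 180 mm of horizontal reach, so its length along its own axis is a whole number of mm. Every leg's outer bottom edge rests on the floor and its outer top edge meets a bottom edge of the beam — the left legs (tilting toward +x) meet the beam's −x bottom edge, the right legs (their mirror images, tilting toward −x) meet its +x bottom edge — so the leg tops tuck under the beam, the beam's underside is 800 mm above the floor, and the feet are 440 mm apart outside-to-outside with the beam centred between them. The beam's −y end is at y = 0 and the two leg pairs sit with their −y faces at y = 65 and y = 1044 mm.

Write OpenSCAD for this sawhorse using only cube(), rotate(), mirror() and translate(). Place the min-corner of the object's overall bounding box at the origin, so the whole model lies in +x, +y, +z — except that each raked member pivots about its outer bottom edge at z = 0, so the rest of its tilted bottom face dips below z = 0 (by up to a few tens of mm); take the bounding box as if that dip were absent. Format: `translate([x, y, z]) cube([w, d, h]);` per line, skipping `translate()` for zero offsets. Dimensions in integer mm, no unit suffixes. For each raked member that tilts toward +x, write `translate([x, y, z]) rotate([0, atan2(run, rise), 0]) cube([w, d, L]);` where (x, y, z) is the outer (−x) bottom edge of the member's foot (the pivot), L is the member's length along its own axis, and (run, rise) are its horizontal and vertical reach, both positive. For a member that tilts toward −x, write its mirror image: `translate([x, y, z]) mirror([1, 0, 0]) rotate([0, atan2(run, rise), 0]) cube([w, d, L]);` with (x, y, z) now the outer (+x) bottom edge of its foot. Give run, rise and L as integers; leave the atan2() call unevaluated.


translate([180, 0, 800]) cube([80, 1141, 47]);
translate([0, 65, 0]) rotate([0, atan2(180, 800), 0]) cube([31, 32, 820]);
translate([440, 65, 0]) mirror([1, 0, 0]) rotate([0, atan2(180, 800), 0]) cube([31, 32, 820]);
translate([0, 1044, 0]) rotate([0, atan2(180, 800), 0]) cube([31, 32, 820]);
translate([440, 1044, 0]) mirror([1, 0, 0]) rotate([0, atan2(180, 800), 0]) cube([31, 32, 820]);


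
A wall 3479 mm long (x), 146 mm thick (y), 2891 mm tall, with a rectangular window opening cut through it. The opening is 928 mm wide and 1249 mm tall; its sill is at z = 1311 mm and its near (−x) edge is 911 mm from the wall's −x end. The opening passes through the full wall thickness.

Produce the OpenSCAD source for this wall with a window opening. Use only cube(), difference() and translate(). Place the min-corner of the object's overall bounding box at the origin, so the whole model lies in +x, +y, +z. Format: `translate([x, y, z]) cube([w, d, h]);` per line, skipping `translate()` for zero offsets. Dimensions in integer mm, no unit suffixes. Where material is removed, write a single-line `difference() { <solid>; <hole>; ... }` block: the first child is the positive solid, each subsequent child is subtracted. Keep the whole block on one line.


difference() { cube([3479, 146, 2891]); translate([911, 0, 1311]) cube([928, 146, 1249]); }


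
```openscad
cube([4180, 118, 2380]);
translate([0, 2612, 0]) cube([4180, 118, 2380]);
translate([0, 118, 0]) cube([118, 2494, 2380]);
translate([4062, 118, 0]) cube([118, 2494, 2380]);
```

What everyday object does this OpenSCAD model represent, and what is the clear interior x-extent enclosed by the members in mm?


A house (or room) frame. The interior width is 3944 mm.

Four 2380 mm walls enclosing a rectangle with no floor or roof — a room or house frame. Outside width is 4180 mm and wall thickness is 118 mm, so the interior width is 4180 − 2 × 118 = 3944 mm.


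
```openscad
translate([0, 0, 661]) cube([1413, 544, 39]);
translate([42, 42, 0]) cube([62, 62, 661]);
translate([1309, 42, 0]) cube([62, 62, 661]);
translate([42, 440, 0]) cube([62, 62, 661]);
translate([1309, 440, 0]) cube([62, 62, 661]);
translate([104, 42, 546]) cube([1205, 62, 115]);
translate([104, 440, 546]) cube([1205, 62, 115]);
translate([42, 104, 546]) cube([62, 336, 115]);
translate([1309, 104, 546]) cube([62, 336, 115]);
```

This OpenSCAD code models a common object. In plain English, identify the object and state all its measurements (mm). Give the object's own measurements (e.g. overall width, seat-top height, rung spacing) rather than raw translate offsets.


A rectangular dining table. The top is 1413×544×39 mm with its upper surface at z = 700 mm. It stands on four 62×62 mm square legs, each inset 42 mm from the nearest pair of top edges, running from the floor to the underside of the top. Four apron rails, 62 mm thick and 115 mm tall, run between adjacent legs with their top edges flush with the underside of the top and their outer faces flush with the legs' outer faces.


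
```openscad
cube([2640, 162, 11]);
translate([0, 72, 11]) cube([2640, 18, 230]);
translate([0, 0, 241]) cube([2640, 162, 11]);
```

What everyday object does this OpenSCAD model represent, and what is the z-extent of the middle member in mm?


An I-beam. The web height is 230 mm.

Two wide flanges with a thin centred web — an I-beam. Overall 252 mm minus two 11 mm flanges gives a web of 252 − 2·11 = 230 mm.


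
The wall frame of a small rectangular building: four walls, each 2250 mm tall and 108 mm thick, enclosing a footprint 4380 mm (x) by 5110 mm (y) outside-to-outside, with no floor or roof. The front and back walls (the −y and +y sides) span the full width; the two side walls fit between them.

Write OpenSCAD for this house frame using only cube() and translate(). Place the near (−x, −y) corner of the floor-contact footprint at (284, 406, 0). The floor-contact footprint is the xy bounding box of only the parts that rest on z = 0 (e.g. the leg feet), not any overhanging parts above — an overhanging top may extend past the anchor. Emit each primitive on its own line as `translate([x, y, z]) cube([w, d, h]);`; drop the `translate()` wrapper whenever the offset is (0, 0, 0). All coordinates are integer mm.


translate([284, 406, 0]) cube([4380, 108, 2250]);
translate([284, 5408, 0]) cube([4380, 108, 2250]);
translate([284, 514, 0]) cube([108, 4894, 2250]);
translate([4556, 514, 0]) cube([108, 4894, 2250]);


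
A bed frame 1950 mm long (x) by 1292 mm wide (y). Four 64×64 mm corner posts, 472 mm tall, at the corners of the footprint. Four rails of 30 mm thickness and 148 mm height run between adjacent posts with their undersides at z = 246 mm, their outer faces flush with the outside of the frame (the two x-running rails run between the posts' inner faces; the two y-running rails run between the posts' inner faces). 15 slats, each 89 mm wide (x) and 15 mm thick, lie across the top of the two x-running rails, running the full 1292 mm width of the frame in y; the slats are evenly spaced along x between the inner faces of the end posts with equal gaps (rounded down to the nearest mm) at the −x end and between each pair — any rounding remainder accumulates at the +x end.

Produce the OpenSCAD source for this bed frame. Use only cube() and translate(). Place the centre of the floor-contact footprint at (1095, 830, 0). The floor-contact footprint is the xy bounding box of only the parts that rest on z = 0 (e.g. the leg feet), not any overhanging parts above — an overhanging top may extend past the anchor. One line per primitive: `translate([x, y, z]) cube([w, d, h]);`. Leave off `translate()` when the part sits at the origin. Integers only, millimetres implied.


// slat z = rail_z + rail_h = 246 + 148 = 394
// slat gap = ⌊(1822 − 15·89) / 16⌋ = 30
translate([120, 184, 0]) cube([64, 64, 472]);
translate([120, 1412, 0]) cube([64, 64, 472]);
translate([2006, 184, 0]) cube([64, 64, 472]);
translate([2006, 1412, 0]) cube([64, 64, 472]);
translate([184, 184, 246]) cube([1822, 30, 148]);
translate([184, 1446, 246]) cube([1822, 30, 148]);
translate([120, 248, 246]) cube([30, 1164, 148]);
translate([2040, 248, 246]) cube([30, 1164, 148]);
translate([214, 184, 394]) cube([89, 1292, 15]);
translate([333, 184, 394]) cube([89, 1292, 15]);
translate([452, 184, 394]) cube([89, 1292, 15]);
translate([571, 184, 394]) cube([89, 1292, 15]);
translate([690, 184, 394]) cube([89, 1292, 15]);
translate([809, 184, 394]) cube([89, 1292, 15]);
translate([928, 184, 394]) cube([89, 1292, 15]);
translate([1047, 184, 394]) cube([89, 1292, 15]);
translate([1166, 184, 394]) cube([89, 1292, 15]);
translate([1285, 184, 394]) cube([89, 1292, 15]);
translate([1404, 184, 394]) cube([89, 1292, 15]);
translate([1523, 184, 394]) cube([89, 1292, 15]);
translate([1642, 184, 394]) cube([89, 1292, 15]);
translate([1761, 184, 394]) cube([89, 1292, 15]);
translate([1880, 184, 394]) cube([89, 1292, 15]);


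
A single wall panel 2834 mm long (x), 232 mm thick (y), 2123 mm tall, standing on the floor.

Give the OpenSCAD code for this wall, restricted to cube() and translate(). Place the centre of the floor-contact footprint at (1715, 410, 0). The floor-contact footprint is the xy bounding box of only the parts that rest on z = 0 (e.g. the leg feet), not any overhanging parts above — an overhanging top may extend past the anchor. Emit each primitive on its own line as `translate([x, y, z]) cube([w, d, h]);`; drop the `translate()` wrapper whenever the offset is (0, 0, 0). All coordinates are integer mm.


translate([298, 294, 0]) cube([2834, 232, 2123]);


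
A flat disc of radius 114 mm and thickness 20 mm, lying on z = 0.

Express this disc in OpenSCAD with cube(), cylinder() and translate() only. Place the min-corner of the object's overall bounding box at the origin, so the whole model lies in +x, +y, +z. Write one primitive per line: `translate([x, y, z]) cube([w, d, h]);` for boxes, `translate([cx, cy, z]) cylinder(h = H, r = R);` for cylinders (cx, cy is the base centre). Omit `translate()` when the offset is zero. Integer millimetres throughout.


translate([114, 114, 0]) cylinder(h = 20, r = 114);


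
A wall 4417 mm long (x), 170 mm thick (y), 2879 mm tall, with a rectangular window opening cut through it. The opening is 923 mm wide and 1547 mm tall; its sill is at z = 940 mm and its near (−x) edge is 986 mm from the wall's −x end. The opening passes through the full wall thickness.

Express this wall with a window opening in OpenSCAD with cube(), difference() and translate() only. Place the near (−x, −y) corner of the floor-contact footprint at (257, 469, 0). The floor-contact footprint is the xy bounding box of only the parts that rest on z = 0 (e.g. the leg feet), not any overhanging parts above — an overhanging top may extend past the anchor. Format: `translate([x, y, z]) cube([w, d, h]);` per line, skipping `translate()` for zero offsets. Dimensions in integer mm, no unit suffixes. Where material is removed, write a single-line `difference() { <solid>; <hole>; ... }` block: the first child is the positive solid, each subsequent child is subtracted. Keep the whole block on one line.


difference() { translate([257, 469, 0]) cube([4417, 170, 2879]); translate([1243, 469, 940]) cube([923, 170, 1547]); }


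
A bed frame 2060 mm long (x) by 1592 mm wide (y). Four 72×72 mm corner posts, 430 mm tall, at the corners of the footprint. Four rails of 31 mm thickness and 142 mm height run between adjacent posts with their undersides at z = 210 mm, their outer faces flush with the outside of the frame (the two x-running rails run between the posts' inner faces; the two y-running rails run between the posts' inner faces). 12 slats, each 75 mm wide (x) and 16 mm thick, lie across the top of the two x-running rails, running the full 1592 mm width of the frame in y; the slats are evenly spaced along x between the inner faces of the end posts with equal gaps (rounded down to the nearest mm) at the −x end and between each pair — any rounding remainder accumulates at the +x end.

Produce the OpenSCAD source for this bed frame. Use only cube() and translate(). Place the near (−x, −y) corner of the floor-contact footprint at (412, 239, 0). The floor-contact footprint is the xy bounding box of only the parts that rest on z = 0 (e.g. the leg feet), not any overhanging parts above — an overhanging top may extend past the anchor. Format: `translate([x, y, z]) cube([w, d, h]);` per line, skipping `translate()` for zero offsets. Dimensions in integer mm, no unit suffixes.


translate([412, 239, 0]) cube([72, 72, 430]);
translate([412, 1759, 0]) cube([72, 72, 430]);
translate([2400, 239, 0]) cube([72, 72, 430]);
translate([2400, 1759, 0]) cube([72, 72, 430]);
translate([484, 239, 210]) cube([1916, 31, 142]);
translate([484, 1800, 210]) cube([1916, 31, 142]);
translate([412, 311, 210]) cube([31, 1448, 142]);
translate([2441, 311, 210]) cube([31, 1448, 142]);
translate([562, 239, 352]) cube([75, 1592, 16]);
translate([715, 239, 352]) cube([75, 1592, 16]);
translate([868, 239, 352]) cube([75, 1592, 16]);
translate([1021, 239, 352]) cube([75, 1592, 16]);
translate([1174, 239, 352]) cube([75, 1592, 16]);
translate([1327, 239, 352]) cube([75, 1592, 16]);
translate([1480, 239, 352]) cube([75, 1592, 16]);
translate([1633, 239, 352]) cube([75, 1592, 16]);
translate([1786, 239, 352]) cube([75, 1592, 16]);
translate([1939, 239, 352]) cube([75, 1592, 16]);
translate([2092, 239, 352]) cube([75, 1592, 16]);
translate([2245, 239, 352]) cube([75, 1592, 16]);


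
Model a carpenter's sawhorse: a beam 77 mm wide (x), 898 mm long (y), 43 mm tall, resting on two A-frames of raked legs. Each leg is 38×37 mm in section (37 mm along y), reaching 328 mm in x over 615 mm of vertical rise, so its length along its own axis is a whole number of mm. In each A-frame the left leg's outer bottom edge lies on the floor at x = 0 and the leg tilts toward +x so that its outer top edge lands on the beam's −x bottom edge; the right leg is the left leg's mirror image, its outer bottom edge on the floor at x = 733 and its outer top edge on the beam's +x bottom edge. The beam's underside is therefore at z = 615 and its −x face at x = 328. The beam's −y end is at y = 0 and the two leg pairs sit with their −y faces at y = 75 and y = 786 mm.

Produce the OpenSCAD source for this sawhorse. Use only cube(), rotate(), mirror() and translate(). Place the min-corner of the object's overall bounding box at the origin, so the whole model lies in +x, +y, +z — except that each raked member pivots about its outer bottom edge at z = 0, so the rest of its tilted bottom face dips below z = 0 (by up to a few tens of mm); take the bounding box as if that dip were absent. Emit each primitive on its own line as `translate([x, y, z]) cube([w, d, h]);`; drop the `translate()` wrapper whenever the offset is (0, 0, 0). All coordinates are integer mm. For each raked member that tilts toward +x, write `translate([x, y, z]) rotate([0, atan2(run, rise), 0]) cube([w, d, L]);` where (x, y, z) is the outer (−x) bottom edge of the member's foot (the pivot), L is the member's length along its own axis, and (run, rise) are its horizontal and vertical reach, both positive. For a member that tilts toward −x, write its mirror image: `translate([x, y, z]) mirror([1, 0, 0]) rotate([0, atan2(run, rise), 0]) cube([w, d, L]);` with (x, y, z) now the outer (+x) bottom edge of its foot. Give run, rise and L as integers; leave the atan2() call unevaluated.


translate([328, 0, 615]) cube([77, 898, 43]);
translate([0, 75, 0]) rotate([0, atan2(328, 615), 0]) cube([38, 37, 697]);
translate([733, 75, 0]) mirror([1, 0, 0]) rotate([0, atan2(328, 615), 0]) cube([38, 37, 697]);
translate([0, 786, 0]) rotate([0, atan2(328, 615), 0]) cube([38, 37, 697]);
translate([733, 786, 0]) mirror([1, 0, 0]) rotate([0, atan2(328, 615), 0]) cube([38, 37, 697]);


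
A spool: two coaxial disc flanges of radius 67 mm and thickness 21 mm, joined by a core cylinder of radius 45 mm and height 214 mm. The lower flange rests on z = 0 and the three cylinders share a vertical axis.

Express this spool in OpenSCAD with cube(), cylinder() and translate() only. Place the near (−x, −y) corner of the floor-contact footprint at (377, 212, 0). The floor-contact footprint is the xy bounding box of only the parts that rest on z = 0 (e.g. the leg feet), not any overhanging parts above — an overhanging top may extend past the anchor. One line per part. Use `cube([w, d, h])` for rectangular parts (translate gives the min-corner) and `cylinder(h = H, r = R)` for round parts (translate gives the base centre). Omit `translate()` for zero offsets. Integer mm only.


translate([444, 279, 0]) cylinder(h = 21, r = 67);
translate([444, 279, 21]) cylinder(h = 214, r = 45);
translate([444, 279, 235]) cylinder(h = 21, r = 67);


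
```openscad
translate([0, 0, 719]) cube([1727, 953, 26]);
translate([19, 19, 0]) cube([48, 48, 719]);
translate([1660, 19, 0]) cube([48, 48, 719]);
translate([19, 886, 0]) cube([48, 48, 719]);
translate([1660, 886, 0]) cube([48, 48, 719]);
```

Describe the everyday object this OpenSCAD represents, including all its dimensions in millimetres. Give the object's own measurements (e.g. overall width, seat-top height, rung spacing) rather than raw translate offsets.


A table: top 1727 mm (x) × 953 mm (y), 26 mm thick, upper face at z = 745 mm, on four 48×48 mm square legs, each inset 19 mm from the nearest pair of top edges from z = 0 to the bottom of the top.


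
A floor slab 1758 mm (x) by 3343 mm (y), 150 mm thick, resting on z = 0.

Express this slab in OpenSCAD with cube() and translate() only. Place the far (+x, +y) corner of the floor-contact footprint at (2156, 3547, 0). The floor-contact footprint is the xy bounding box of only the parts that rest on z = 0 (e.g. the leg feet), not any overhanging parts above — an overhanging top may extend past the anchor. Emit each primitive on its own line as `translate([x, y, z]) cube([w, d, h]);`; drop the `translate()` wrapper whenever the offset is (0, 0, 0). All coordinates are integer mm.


translate([398, 204, 0]) cube([1758, 3343, 150]);


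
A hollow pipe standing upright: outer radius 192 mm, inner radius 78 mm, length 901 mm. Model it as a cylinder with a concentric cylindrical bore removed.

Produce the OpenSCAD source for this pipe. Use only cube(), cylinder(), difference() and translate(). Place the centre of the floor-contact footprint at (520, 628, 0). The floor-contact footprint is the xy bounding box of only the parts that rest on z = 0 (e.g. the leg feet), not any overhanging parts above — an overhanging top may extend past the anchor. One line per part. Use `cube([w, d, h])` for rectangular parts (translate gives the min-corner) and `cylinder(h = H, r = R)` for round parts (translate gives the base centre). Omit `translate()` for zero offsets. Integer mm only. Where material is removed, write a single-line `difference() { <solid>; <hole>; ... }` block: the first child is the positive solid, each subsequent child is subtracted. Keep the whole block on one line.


difference() { translate([520, 628, 0]) cylinder(h = 901, r = 192); translate([520, 628, 0]) cylinder(h = 901, r = 78); }


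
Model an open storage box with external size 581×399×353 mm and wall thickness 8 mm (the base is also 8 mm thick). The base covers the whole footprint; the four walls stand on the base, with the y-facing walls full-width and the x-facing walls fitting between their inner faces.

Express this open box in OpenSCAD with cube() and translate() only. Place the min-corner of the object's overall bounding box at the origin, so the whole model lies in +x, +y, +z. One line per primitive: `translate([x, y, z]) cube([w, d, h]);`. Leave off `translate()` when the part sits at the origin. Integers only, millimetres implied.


cube([581, 399, 8]);
translate([0, 0, 8]) cube([581, 8, 345]);
translate([0, 391, 8]) cube([581, 8, 345]);
translate([0, 8, 8]) cube([8, 383, 345]);
translate([573, 8, 8]) cube([8, 383, 345]);


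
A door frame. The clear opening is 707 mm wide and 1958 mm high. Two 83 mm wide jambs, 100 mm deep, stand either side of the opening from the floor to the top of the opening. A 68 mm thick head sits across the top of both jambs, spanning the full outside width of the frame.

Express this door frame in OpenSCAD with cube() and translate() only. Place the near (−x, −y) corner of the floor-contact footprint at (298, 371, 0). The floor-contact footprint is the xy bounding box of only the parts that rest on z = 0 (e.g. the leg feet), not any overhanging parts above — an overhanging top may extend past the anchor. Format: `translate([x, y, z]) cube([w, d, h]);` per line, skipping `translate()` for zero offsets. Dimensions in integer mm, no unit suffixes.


translate([298, 371, 0]) cube([83, 100, 1958]);
translate([1088, 371, 0]) cube([83, 100, 1958]);
translate([298, 371, 1958]) cube([873, 100, 68]);


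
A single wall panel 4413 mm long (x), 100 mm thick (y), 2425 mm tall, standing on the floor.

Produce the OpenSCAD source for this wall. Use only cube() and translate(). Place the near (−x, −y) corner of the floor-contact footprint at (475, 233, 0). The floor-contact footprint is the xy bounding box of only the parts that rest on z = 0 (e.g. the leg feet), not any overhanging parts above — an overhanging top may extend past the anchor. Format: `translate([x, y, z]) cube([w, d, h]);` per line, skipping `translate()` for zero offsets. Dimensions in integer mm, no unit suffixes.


translate([475, 233, 0]) cube([4413, 100, 2425]);


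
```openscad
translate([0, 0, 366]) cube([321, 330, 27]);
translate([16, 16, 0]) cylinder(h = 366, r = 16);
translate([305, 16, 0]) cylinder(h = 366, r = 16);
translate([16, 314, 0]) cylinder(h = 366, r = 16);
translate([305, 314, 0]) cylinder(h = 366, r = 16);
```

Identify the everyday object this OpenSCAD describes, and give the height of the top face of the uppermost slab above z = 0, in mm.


A stool. The seat height is 393 mm.

A 321×330×27 slab at z = 366 on four corner cylinders — a stool. The seat top is 366 + 27 = 393 mm.


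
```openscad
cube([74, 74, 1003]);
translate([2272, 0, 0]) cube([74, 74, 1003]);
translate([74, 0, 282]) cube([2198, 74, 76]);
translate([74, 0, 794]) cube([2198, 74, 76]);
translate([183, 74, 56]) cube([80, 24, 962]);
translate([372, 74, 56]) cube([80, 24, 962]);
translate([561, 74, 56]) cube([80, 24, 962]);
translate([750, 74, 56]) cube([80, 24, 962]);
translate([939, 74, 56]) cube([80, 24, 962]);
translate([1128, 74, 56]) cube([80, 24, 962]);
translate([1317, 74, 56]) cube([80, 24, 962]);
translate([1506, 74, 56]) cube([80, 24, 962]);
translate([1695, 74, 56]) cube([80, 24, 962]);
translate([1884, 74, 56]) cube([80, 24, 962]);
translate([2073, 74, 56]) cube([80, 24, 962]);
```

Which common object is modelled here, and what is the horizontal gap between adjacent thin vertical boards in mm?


A fence section. The picket gap is 109 mm.

Two posts, two rails, 11 pickets — a fence section. Span 2198 mm holds 11 pickets of 80 mm with 12 equal gaps: ⌊(2198 − 11·80) / 12⌋ = 109 mm.


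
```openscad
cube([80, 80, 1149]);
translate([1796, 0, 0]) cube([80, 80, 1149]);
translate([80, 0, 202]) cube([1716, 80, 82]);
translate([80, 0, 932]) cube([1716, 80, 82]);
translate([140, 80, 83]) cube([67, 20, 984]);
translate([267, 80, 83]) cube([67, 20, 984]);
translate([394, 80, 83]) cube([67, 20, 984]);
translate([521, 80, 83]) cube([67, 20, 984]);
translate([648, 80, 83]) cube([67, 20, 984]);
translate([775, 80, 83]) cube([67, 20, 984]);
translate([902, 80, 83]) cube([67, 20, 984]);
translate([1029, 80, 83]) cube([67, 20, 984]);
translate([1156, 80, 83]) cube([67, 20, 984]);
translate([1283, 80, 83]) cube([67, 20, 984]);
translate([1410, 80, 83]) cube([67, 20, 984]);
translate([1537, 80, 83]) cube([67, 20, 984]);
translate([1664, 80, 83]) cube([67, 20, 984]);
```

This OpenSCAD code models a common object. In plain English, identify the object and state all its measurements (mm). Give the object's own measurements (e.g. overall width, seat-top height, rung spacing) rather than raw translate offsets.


A fence section. Two 80×80 mm posts, 1149 mm tall, stand on the floor with a clear span of 1716 mm between their inner faces. Two horizontal rails of 80×82 mm section span the gap between the posts with their undersides at z = 202 mm and z = 932 mm, flush with the posts' −y face. 13 pickets, each 67 mm wide, 20 mm thick and 984 mm tall, are fixed to the +y face of the rails with their bottoms at z = 83 mm, spaced across the span with a 60 mm gap after the −x post and between neighbouring pickets, with 65 mm left before the +x post.


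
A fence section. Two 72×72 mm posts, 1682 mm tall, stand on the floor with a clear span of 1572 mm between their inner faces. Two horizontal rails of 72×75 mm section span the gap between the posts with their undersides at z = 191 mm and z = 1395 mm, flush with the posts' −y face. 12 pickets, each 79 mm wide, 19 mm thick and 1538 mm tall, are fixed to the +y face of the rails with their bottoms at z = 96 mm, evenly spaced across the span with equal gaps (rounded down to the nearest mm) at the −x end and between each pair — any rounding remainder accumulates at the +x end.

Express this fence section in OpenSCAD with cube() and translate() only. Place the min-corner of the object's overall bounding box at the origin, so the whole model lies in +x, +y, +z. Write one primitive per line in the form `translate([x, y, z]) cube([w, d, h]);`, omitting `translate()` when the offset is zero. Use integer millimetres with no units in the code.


cube([72, 72, 1682]);
translate([1644, 0, 0]) cube([72, 72, 1682]);
translate([72, 0, 191]) cube([1572, 72, 75]);
translate([72, 0, 1395]) cube([1572, 72, 75]);
translate([120, 72, 96]) cube([79, 19, 1538]);
translate([247, 72, 96]) cube([79, 19, 1538]);
translate([374, 72, 96]) cube([79, 19, 1538]);
translate([501, 72, 96]) cube([79, 19, 1538]);
translate([628, 72, 96]) cube([79, 19, 1538]);
translate([755, 72, 96]) cube([79, 19, 1538]);
translate([882, 72, 96]) cube([79, 19, 1538]);
translate([1009, 72, 96]) cube([79, 19, 1538]);
translate([1136, 72, 96]) cube([79, 19, 1538]);
translate([1263, 72, 96]) cube([79, 19, 1538]);
translate([1390, 72, 96]) cube([79, 19, 1538]);
translate([1517, 72, 96]) cube([79, 19, 1538]);


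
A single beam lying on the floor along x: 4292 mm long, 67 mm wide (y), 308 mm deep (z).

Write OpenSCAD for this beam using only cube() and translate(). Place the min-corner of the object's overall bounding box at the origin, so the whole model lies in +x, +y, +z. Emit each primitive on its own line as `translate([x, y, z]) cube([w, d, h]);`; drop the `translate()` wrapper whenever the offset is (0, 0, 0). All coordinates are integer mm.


cube([4292, 67, 308]);


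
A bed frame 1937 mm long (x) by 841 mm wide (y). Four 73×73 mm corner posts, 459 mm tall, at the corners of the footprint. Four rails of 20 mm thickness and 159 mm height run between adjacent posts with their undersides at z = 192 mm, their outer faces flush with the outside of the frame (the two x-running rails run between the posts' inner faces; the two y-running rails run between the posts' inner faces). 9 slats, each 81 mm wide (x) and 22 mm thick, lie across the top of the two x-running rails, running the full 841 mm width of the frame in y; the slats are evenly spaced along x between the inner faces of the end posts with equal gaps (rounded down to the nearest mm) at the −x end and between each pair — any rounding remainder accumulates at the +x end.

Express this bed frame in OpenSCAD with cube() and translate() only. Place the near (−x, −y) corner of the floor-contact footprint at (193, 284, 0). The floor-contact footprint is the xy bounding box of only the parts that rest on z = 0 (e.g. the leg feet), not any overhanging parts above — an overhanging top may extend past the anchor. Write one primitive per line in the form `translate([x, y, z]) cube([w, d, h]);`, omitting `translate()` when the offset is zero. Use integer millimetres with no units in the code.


translate([193, 284, 0]) cube([73, 73, 459]);
translate([193, 1052, 0]) cube([73, 73, 459]);
translate([2057, 284, 0]) cube([73, 73, 459]);
translate([2057, 1052, 0]) cube([73, 73, 459]);
translate([266, 284, 192]) cube([1791, 20, 159]);
translate([266, 1105, 192]) cube([1791, 20, 159]);
translate([193, 357, 192]) cube([20, 695, 159]);
translate([2110, 357, 192]) cube([20, 695, 159]);
translate([372, 284, 351]) cube([81, 841, 22]);
translate([559, 284, 351]) cube([81, 841, 22]);
translate([746, 284, 351]) cube([81, 841, 22]);
translate([933, 284, 351]) cube([81, 841, 22]);
translate([1120, 284, 351]) cube([81, 841, 22]);
translate([1307, 284, 351]) cube([81, 841, 22]);
translate([1494, 284, 351]) cube([81, 841, 22]);
translate([1681, 284, 351]) cube([81, 841, 22]);
translate([1868, 284, 351]) cube([81, 841, 22]);


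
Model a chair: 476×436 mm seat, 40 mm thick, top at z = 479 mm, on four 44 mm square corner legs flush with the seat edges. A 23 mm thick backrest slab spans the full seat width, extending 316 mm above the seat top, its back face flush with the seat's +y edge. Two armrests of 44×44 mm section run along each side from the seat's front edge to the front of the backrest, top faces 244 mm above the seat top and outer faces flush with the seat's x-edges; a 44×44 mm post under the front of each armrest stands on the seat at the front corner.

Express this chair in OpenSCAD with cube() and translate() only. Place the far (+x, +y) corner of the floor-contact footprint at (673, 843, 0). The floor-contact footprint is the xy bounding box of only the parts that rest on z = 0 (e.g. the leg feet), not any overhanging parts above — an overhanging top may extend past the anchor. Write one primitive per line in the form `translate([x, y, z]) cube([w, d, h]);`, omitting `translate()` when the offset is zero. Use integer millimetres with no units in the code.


// leg_h = 479 - 40 = 439
// arm post h = 244 - 44 = 200
translate([197, 407, 439]) cube([476, 436, 40]);
translate([197, 407, 0]) cube([44, 44, 439]);
translate([629, 407, 0]) cube([44, 44, 439]);
translate([197, 799, 0]) cube([44, 44, 439]);
translate([629, 799, 0]) cube([44, 44, 439]);
translate([197, 820, 479]) cube([476, 23, 316]);
translate([197, 407, 679]) cube([44, 413, 44]);
translate([629, 407, 679]) cube([44, 413, 44]);
translate([197, 407, 479]) cube([44, 44, 200]);
translate([629, 407, 479]) cube([44, 44, 200]);


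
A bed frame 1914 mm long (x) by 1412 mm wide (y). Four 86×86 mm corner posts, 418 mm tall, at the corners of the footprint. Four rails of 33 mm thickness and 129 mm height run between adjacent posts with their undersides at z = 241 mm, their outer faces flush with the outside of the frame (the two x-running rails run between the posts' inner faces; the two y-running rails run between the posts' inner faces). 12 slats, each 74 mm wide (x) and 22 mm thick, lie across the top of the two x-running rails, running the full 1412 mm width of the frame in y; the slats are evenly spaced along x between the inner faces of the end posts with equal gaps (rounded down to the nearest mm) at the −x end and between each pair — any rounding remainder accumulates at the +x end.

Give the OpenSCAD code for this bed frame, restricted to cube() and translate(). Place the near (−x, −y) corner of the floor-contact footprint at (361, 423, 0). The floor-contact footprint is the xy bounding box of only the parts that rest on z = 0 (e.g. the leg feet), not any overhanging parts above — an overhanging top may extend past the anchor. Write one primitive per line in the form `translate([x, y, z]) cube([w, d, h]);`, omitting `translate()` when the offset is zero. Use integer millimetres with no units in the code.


translate([361, 423, 0]) cube([86, 86, 418]);
translate([361, 1749, 0]) cube([86, 86, 418]);
translate([2189, 423, 0]) cube([86, 86, 418]);
translate([2189, 1749, 0]) cube([86, 86, 418]);
translate([447, 423, 241]) cube([1742, 33, 129]);
translate([447, 1802, 241]) cube([1742, 33, 129]);
translate([361, 509, 241]) cube([33, 1240, 129]);
translate([2242, 509, 241]) cube([33, 1240, 129]);
translate([512, 423, 370]) cube([74, 1412, 22]);
translate([651, 423, 370]) cube([74, 1412, 22]);
translate([790, 423, 370]) cube([74, 1412, 22]);
translate([929, 423, 370]) cube([74, 1412, 22]);
translate([1068, 423, 370]) cube([74, 1412, 22]);
translate([1207, 423, 370]) cube([74, 1412, 22]);
translate([1346, 423, 370]) cube([74, 1412, 22]);
translate([1485, 423, 370]) cube([74, 1412, 22]);
translate([1624, 423, 370]) cube([74, 1412, 22]);
translate([1763, 423, 370]) cube([74, 1412, 22]);
translate([1902, 423, 370]) cube([74, 1412, 22]);
translate([2041, 423, 370]) cube([74, 1412, 22]);


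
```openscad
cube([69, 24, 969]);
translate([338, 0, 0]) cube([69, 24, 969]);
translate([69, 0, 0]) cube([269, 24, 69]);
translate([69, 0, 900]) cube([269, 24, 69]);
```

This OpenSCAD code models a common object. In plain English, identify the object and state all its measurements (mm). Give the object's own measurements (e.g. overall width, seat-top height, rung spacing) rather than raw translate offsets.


A rectangular picture frame lying in the x–z plane (depth along y). The opening is 269 mm wide (x) by 831 mm tall (z), surrounded by a border 69 mm wide on all four sides. The frame is 24 mm deep and is made of two full-height vertical stiles with two horizontal rails fitted between them.


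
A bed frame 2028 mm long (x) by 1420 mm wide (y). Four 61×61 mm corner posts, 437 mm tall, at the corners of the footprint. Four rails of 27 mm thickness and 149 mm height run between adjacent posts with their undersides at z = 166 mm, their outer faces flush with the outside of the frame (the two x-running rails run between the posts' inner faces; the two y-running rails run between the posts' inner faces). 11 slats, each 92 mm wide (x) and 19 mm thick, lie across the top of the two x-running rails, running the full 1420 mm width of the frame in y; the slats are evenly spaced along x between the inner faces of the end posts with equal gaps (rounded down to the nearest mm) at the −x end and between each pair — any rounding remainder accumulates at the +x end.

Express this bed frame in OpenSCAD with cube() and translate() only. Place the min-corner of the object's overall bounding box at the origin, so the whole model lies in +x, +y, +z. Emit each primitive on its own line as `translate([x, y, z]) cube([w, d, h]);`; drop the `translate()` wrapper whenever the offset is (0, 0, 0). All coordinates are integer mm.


cube([61, 61, 437]);
translate([0, 1359, 0]) cube([61, 61, 437]);
translate([1967, 0, 0]) cube([61, 61, 437]);
translate([1967, 1359, 0]) cube([61, 61, 437]);
translate([61, 0, 166]) cube([1906, 27, 149]);
translate([61, 1393, 166]) cube([1906, 27, 149]);
translate([0, 61, 166]) cube([27, 1298, 149]);
translate([2001, 61, 166]) cube([27, 1298, 149]);
translate([135, 0, 315]) cube([92, 1420, 19]);
translate([301, 0, 315]) cube([92, 1420, 19]);
translate([467, 0, 315]) cube([92, 1420, 19]);
translate([633, 0, 315]) cube([92, 1420, 19]);
translate([799, 0, 315]) cube([92, 1420, 19]);
translate([965, 0, 315]) cube([92, 1420, 19]);
translate([1131, 0, 315]) cube([92, 1420, 19]);
translate([1297, 0, 315]) cube([92, 1420, 19]);
translate([1463, 0, 315]) cube([92, 1420, 19]);
translate([1629, 0, 315]) cube([92, 1420, 19]);
translate([1795, 0, 315]) cube([92, 1420, 19]);


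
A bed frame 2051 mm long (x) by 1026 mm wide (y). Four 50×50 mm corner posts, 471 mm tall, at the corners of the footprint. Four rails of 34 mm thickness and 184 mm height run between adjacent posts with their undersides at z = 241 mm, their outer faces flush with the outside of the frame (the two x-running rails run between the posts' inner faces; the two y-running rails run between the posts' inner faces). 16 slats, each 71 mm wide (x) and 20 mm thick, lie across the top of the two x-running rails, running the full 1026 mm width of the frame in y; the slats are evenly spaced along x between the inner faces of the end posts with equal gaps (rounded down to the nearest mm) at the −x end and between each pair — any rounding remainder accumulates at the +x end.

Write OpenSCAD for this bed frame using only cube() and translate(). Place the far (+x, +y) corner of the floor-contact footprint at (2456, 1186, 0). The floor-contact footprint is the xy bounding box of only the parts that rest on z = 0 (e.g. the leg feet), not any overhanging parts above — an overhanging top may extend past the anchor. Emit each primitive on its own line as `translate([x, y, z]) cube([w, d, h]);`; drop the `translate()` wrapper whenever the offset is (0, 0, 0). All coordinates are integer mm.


translate([405, 160, 0]) cube([50, 50, 471]);
translate([405, 1136, 0]) cube([50, 50, 471]);
translate([2406, 160, 0]) cube([50, 50, 471]);
translate([2406, 1136, 0]) cube([50, 50, 471]);
translate([455, 160, 241]) cube([1951, 34, 184]);
translate([455, 1152, 241]) cube([1951, 34, 184]);
translate([405, 210, 241]) cube([34, 926, 184]);
translate([2422, 210, 241]) cube([34, 926, 184]);
translate([502, 160, 425]) cube([71, 1026, 20]);
translate([620, 160, 425]) cube([71, 1026, 20]);
translate([738, 160, 425]) cube([71, 1026, 20]);
translate([856, 160, 425]) cube([71, 1026, 20]);
translate([974, 160, 425]) cube([71, 1026, 20]);
translate([1092, 160, 425]) cube([71, 1026, 20]);
translate([1210, 160, 425]) cube([71, 1026, 20]);
translate([1328, 160, 425]) cube([71, 1026, 20]);
translate([1446, 160, 425]) cube([71, 1026, 20]);
translate([1564, 160, 425]) cube([71, 1026, 20]);
translate([1682, 160, 425]) cube([71, 1026, 20]);
translate([1800, 160, 425]) cube([71, 1026, 20]);
translate([1918, 160, 425]) cube([71, 1026, 20]);
translate([2036, 160, 425]) cube([71, 1026, 20]);
translate([2154, 160, 425]) cube([71, 1026, 20]);
translate([2272, 160, 425]) cube([71, 1026, 20]);
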